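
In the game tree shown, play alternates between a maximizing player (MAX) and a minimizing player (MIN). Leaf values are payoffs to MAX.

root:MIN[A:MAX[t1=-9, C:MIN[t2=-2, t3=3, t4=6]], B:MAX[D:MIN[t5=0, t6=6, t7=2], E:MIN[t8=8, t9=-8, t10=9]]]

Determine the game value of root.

-2

C (MIN): min(-2, 3, 6) = -2
A (MAX): max(-9, -2) = -2
D (MIN): min(0, 6, 2) = 0
E (MIN): min(8, -8, 9) = -8
B (MAX): max(0, -8) = 0
root (MIN): min(-2, 0) = -2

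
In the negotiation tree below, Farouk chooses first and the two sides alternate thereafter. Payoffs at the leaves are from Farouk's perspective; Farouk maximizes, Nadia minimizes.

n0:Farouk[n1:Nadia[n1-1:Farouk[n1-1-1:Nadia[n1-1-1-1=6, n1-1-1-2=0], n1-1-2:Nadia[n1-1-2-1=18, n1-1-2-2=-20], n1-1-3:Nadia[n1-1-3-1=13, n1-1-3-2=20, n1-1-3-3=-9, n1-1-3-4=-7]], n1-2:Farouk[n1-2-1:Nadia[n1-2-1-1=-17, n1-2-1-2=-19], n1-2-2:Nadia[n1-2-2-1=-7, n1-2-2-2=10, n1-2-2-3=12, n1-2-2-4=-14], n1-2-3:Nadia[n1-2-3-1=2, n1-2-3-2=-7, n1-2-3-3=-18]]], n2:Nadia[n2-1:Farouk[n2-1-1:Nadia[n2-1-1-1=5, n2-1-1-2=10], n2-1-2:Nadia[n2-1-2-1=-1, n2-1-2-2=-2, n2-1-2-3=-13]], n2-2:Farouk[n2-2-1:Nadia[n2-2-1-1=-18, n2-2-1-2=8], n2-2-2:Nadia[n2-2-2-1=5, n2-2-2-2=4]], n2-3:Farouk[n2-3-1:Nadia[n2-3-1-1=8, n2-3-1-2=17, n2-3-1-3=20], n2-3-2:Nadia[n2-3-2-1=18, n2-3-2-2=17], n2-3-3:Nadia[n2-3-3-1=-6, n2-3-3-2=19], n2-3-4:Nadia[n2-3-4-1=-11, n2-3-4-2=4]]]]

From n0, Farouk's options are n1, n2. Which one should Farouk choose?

n2

n1-1-1 (Nadia): min(6, 0) = 0
n1-1-2 (Nadia): min(18, -20) = -20
n1-1-3 (Nadia): min(13, 20, -9, -7) = -9
n1-1 (Farouk): max(0, -20, -9) = 0
n1-2-1 (Nadia): min(-17, -19) = -19
n1-2-2 (Nadia): min(-7, 10, 12, -14) = -14
n1-2-3 (Nadia): min(2, -7, -18) = -18
n1-2 (Farouk): max(-19, -14, -18) = -14
n1 (Nadia): min(0, -14) = -14
n2-1-1 (Nadia): min(5, 10) = 5
n2-1-2 (Nadia): min(-1, -2, -13) = -13
n2-1 (Farouk): max(5, -13) = 5
n2-2-1 (Nadia): min(-18, 8) = -18
n2-2-2 (Nadia): min(5, 4) = 4
n2-2 (Farouk): max(-18, 4) = 4
n2-3-1 (Nadia): min(8, 17, 20) = 8
n2-3-2 (Nadia): min(18, 17) = 17
n2-3-3 (Nadia): min(-6, 19) = -6
n2-3-4 (Nadia): min(-11, 4) = -11
n2-3 (Farouk): max(8, 17, -6, -11) = 17
n2 (Nadia): min(5, 4, 17) = 4
n0 (Farouk): max(-14, 4) = 4
Farouk at n0 wants the highest of {n1=-14, n2=4}, so chooses n2.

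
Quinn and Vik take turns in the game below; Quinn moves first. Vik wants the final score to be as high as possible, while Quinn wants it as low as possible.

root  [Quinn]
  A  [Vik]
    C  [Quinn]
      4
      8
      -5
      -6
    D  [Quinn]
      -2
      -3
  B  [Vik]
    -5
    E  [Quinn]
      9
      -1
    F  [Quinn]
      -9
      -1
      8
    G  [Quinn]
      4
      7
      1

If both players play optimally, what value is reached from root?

C (Quinn): min(4, 8, -5, -6) = -6
D (Quinn): min(-2, -3) = -3
A (Vik): max(-6, -3) = -3
E (Quinn): min(9, -1) = -1
F (Quinn): min(-9, -1, 8) = -9
G (Quinn): min(4, 7, 1) = 1
B (Vik): max(-5, -1, -9, 1) = 1
root (Quinn): min(-3, 1) = -3

-3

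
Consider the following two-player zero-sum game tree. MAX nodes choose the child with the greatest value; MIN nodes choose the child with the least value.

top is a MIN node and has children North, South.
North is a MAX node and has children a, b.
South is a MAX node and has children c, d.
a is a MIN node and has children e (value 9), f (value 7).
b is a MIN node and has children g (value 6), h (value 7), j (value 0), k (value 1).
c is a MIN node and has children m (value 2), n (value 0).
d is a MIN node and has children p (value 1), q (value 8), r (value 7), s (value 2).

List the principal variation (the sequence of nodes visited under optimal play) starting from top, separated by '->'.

top -> South -> d -> p

a (MIN): min(9, 7) = 7
b (MIN): min(6, 7, 0, 1) = 0
North (MAX): max(7, 0) = 7
c (MIN): min(2, 0) = 0
d (MIN): min(1, 8, 7, 2) = 1
South (MAX): max(0, 1) = 1
top (MIN): min(7, 1) = 1
At top, MIN picks South (lowest: 1).
At South, MAX picks d (highest: 1).
At d, MIN picks p (lowest: 1).
Terminal value 1.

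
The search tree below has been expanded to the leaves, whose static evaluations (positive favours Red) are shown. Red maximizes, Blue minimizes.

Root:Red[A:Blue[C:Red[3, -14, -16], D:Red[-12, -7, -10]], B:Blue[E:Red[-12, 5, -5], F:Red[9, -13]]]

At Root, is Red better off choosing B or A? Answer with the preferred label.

E (Red): max(-12, 5, -5) = 5
F (Red): max(9, -13) = 9
B (Blue): min(5, 9) = 5
C (Red): max(3, -14, -16) = 3
D (Red): max(-12, -7, -10) = -7
A (Blue): min(3, -7) = -7
Red prefers the higher value; B=5, A=-7. B is better since 5 > -7.

B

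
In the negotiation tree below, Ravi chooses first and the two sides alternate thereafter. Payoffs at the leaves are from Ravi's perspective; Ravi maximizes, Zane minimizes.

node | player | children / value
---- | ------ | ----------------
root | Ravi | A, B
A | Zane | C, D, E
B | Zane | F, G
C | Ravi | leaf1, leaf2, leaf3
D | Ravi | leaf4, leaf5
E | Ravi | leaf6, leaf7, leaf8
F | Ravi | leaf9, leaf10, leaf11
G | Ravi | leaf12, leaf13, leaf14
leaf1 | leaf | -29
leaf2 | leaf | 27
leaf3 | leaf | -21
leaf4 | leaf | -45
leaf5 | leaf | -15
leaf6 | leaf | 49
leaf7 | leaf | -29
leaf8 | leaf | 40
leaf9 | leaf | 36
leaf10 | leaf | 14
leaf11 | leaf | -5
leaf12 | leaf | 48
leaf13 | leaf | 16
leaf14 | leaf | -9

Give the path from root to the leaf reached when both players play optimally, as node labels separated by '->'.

C (Ravi): max(-29, 27, -21) = 27
D (Ravi): max(-45, -15) = -15
E (Ravi): max(49, -29, 40) = 49
A (Zane): min(27, -15, 49) = -15
F (Ravi): max(36, 14, -5) = 36
G (Ravi): max(48, 16, -9) = 48
B (Zane): min(36, 48) = 36
root (Ravi): max(-15, 36) = 36
At root, Ravi picks B (highest: 36).
At B, Zane picks F (lowest: 36).
At F, Ravi picks leaf9 (highest: 36).
Terminal value 36.

root -> B -> F -> leaf9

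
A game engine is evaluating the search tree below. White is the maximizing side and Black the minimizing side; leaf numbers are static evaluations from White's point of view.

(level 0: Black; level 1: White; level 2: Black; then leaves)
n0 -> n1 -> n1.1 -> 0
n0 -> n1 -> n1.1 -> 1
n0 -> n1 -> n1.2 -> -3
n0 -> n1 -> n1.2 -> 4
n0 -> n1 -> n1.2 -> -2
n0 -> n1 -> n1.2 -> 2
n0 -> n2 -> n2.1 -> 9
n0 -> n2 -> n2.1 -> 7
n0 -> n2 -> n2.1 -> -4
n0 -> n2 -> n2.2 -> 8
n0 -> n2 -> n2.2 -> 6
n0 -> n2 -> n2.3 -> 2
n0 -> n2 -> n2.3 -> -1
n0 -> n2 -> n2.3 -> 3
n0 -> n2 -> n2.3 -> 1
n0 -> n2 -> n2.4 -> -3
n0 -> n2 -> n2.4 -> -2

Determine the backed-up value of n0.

0

n1.1 (Black): min(0, 1) = 0
n1.2 (Black): min(-3, 4, -2, 2) = -3
n1 (White): max(0, -3) = 0
n2.1 (Black): min(9, 7, -4) = -4
n2.2 (Black): min(8, 6) = 6
n2.3 (Black): min(2, -1, 3, 1) = -1
n2.4 (Black): min(-3, -2) = -3
n2 (White): max(-4, 6, -1, -3) = 6
n0 (Black): min(0, 6) = 0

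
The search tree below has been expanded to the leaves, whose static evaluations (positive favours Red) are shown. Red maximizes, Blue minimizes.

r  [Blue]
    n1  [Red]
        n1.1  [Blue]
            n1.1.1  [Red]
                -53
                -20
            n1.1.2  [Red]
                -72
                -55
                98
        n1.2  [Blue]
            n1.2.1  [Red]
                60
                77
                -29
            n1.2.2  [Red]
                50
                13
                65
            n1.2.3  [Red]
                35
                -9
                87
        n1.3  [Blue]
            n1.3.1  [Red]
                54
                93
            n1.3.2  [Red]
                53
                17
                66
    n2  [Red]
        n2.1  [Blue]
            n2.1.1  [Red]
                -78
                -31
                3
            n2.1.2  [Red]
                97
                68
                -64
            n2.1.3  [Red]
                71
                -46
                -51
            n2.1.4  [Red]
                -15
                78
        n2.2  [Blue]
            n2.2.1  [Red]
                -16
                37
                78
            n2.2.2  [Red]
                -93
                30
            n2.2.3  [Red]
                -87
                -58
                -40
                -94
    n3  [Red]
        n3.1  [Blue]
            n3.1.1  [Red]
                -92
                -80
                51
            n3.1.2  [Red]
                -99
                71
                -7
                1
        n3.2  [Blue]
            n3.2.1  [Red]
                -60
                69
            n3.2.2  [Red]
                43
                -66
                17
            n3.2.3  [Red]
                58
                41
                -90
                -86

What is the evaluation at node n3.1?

n3.1.1 (Red): max(-92, -80, 51) = 51
n3.1.2 (Red): max(-99, 71, -7, 1) = 71
n3.1 (Blue): min(51, 71) = 51

51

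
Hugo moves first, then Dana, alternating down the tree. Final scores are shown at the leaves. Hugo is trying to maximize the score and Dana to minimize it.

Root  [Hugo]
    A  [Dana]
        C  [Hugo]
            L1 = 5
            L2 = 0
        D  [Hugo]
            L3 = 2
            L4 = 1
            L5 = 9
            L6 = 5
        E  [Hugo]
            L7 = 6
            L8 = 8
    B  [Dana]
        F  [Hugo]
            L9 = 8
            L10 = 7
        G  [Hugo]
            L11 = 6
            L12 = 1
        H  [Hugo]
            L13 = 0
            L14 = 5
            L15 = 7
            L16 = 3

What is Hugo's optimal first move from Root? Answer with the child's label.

C (Hugo): max(5, 0) = 5
D (Hugo): max(2, 1, 9, 5) = 9
E (Hugo): max(6, 8) = 8
A (Dana): min(5, 9, 8) = 5
F (Hugo): max(8, 7) = 8
G (Hugo): max(6, 1) = 6
H (Hugo): max(0, 5, 7, 3) = 7
B (Dana): min(8, 6, 7) = 6
Root (Hugo): max(5, 6) = 6
Hugo at Root wants the highest of {A=5, B=6}, so chooses B.

B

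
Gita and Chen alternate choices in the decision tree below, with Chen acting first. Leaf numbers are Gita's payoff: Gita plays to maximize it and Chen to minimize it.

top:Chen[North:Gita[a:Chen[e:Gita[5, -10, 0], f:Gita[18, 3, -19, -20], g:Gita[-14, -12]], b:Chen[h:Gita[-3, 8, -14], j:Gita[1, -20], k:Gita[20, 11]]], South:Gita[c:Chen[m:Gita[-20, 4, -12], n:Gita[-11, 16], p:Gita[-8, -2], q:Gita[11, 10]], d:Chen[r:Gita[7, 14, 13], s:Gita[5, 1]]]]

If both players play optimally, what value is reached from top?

1

e (Gita): max(5, -10, 0) = 5
f (Gita): max(18, 3, -19, -20) = 18
g (Gita): max(-14, -12) = -12
a (Chen): min(5, 18, -12) = -12
h (Gita): max(-3, 8, -14) = 8
j (Gita): max(1, -20) = 1
k (Gita): max(20, 11) = 20
b (Chen): min(8, 1, 20) = 1
North (Gita): max(-12, 1) = 1
m (Gita): max(-20, 4, -12) = 4
n (Gita): max(-11, 16) = 16
p (Gita): max(-8, -2) = -2
q (Gita): max(11, 10) = 11
c (Chen): min(4, 16, -2, 11) = -2
r (Gita): max(7, 14, 13) = 14
s (Gita): max(5, 1) = 5
d (Chen): min(14, 5) = 5
South (Gita): max(-2, 5) = 5
top (Chen): min(1, 5) = 1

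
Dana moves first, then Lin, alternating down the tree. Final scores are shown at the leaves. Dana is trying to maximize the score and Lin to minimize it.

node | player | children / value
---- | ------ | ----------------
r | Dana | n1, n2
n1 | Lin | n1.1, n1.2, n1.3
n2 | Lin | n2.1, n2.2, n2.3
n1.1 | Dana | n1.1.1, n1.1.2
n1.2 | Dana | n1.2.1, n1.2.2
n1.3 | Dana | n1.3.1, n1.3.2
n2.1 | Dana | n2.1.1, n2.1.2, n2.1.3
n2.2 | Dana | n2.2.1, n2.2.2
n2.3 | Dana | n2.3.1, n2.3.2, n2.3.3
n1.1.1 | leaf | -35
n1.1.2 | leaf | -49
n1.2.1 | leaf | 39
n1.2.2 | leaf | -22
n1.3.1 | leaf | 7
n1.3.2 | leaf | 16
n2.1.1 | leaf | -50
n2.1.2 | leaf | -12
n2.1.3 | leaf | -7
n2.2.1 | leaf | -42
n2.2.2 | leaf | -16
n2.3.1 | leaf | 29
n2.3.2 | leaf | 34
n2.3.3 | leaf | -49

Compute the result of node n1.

-35

n1.1 (Dana): max(-35, -49) = -35
n1.2 (Dana): max(39, -22) = 39
n1.3 (Dana): max(7, 16) = 16
n1 (Lin): min(-35, 39, 16) = -35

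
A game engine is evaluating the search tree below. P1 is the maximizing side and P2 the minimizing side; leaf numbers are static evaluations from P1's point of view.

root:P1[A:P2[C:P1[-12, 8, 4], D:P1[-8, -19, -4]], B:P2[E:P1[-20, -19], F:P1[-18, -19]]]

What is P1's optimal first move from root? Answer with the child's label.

C (P1): max(-12, 8, 4) = 8
D (P1): max(-8, -19, -4) = -4
A (P2): min(8, -4) = -4
E (P1): max(-20, -19) = -19
F (P1): max(-18, -19) = -18
B (P2): min(-19, -18) = -19
root (P1): max(-4, -19) = -4
P1 at root wants the highest of {A=-4, B=-19}, so chooses A.

A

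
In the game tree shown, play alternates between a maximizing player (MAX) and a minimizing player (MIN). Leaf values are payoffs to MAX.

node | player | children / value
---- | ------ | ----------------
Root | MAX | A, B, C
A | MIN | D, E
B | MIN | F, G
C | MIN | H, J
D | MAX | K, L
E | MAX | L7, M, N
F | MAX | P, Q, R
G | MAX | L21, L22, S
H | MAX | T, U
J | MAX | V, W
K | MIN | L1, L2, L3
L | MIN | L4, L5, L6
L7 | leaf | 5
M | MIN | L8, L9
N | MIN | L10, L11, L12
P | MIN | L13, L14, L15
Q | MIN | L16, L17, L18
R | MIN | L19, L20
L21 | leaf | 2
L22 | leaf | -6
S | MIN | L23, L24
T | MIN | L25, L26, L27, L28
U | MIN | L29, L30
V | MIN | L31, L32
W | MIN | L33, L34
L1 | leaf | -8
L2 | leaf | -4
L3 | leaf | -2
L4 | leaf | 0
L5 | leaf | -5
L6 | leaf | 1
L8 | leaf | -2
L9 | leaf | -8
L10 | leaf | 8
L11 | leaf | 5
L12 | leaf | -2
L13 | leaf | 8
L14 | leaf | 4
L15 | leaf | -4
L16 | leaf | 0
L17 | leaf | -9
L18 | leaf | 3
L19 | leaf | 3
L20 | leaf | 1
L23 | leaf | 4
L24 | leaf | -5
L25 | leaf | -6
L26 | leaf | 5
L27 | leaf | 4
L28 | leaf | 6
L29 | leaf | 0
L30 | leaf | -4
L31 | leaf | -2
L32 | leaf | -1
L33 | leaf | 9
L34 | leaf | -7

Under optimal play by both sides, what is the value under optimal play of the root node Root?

1

K (MIN): min(-8, -4, -2) = -8
L (MIN): min(0, -5, 1) = -5
D (MAX): max(-8, -5) = -5
M (MIN): min(-2, -8) = -8
N (MIN): min(8, 5, -2) = -2
E (MAX): max(5, -8, -2) = 5
A (MIN): min(-5, 5) = -5
P (MIN): min(8, 4, -4) = -4
Q (MIN): min(0, -9, 3) = -9
R (MIN): min(3, 1) = 1
F (MAX): max(-4, -9, 1) = 1
S (MIN): min(4, -5) = -5
G (MAX): max(2, -6, -5) = 2
B (MIN): min(1, 2) = 1
T (MIN): min(-6, 5, 4, 6) = -6
U (MIN): min(0, -4) = -4
H (MAX): max(-6, -4) = -4
V (MIN): min(-2, -1) = -2
W (MIN): min(9, -7) = -7
J (MAX): max(-2, -7) = -2
C (MIN): min(-4, -2) = -4
Root (MAX): max(-5, 1, -4) = 1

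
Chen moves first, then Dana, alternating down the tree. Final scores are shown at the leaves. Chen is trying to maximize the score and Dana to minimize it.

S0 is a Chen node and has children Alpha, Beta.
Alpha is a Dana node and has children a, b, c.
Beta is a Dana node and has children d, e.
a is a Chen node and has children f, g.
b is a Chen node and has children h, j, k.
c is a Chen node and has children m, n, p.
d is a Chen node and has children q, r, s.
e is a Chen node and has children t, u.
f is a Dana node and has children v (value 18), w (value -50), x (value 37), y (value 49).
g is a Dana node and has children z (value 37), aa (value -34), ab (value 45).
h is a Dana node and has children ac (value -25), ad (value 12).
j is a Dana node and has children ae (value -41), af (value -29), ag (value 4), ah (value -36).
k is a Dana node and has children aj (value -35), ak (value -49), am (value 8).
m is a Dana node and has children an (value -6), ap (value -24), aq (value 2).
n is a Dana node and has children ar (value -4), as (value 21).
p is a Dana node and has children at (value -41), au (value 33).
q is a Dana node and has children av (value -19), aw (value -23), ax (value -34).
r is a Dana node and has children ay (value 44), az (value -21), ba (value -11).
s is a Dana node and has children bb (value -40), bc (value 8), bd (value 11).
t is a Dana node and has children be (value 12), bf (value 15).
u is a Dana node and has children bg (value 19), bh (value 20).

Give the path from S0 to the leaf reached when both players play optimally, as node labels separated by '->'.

S0 -> Beta -> d -> r -> az

f (Dana): min(18, -50, 37, 49) = -50
g (Dana): min(37, -34, 45) = -34
a (Chen): max(-50, -34) = -34
h (Dana): min(-25, 12) = -25
j (Dana): min(-41, -29, 4, -36) = -41
k (Dana): min(-35, -49, 8) = -49
b (Chen): max(-25, -41, -49) = -25
m (Dana): min(-6, -24, 2) = -24
n (Dana): min(-4, 21) = -4
p (Dana): min(-41, 33) = -41
c (Chen): max(-24, -4, -41) = -4
Alpha (Dana): min(-34, -25, -4) = -34
q (Dana): min(-19, -23, -34) = -34
r (Dana): min(44, -21, -11) = -21
s (Dana): min(-40, 8, 11) = -40
d (Chen): max(-34, -21, -40) = -21
t (Dana): min(12, 15) = 12
u (Dana): min(19, 20) = 19
e (Chen): max(12, 19) = 19
Beta (Dana): min(-21, 19) = -21
S0 (Chen): max(-34, -21) = -21
At S0, Chen picks Beta (highest: -21).
At Beta, Dana picks d (lowest: -21).
At d, Chen picks r (highest: -21).
At r, Dana picks az (lowest: -21).
Terminal value -21.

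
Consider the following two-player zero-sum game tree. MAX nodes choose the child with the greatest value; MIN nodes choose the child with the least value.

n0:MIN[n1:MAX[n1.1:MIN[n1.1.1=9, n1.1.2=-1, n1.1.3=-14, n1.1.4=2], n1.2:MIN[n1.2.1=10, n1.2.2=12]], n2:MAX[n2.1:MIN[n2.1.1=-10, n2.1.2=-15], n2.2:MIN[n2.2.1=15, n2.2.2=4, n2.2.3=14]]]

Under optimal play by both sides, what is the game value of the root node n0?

4

n1.1 (MIN): min(9, -1, -14, 2) = -14
n1.2 (MIN): min(10, 12) = 10
n1 (MAX): max(-14, 10) = 10
n2.1 (MIN): min(-10, -15) = -15
n2.2 (MIN): min(15, 4, 14) = 4
n2 (MAX): max(-15, 4) = 4
n0 (MIN): min(10, 4) = 4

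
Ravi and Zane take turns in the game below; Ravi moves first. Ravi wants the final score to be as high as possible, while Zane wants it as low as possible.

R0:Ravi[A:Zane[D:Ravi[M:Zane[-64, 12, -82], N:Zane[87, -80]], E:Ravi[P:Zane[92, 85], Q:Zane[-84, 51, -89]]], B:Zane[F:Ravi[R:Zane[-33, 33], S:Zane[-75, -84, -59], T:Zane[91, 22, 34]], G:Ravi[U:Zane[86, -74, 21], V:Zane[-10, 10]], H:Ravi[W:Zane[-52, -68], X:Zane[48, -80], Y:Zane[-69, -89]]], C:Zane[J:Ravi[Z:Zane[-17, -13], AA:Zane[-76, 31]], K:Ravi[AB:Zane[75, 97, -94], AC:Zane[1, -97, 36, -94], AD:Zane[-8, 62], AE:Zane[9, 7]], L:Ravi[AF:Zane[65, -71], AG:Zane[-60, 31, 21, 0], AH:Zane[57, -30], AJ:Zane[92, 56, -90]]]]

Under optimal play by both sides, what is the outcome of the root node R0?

-30

M (Zane): min(-64, 12, -82) = -82
N (Zane): min(87, -80) = -80
D (Ravi): max(-82, -80) = -80
P (Zane): min(92, 85) = 85
Q (Zane): min(-84, 51, -89) = -89
E (Ravi): max(85, -89) = 85
A (Zane): min(-80, 85) = -80
R (Zane): min(-33, 33) = -33
S (Zane): min(-75, -84, -59) = -84
T (Zane): min(91, 22, 34) = 22
F (Ravi): max(-33, -84, 22) = 22
U (Zane): min(86, -74, 21) = -74
V (Zane): min(-10, 10) = -10
G (Ravi): max(-74, -10) = -10
W (Zane): min(-52, -68) = -68
X (Zane): min(48, -80) = -80
Y (Zane): min(-69, -89) = -89
H (Ravi): max(-68, -80, -89) = -68
B (Zane): min(22, -10, -68) = -68
Z (Zane): min(-17, -13) = -17
AA (Zane): min(-76, 31) = -76
J (Ravi): max(-17, -76) = -17
AB (Zane): min(75, 97, -94) = -94
AC (Zane): min(1, -97, 36, -94) = -97
AD (Zane): min(-8, 62) = -8
AE (Zane): min(9, 7) = 7
K (Ravi): max(-94, -97, -8, 7) = 7
AF (Zane): min(65, -71) = -71
AG (Zane): min(-60, 31, 21, 0) = -60
AH (Zane): min(57, -30) = -30
AJ (Zane): min(92, 56, -90) = -90
L (Ravi): max(-71, -60, -30, -90) = -30
C (Zane): min(-17, 7, -30) = -30
R0 (Ravi): max(-80, -68, -30) = -30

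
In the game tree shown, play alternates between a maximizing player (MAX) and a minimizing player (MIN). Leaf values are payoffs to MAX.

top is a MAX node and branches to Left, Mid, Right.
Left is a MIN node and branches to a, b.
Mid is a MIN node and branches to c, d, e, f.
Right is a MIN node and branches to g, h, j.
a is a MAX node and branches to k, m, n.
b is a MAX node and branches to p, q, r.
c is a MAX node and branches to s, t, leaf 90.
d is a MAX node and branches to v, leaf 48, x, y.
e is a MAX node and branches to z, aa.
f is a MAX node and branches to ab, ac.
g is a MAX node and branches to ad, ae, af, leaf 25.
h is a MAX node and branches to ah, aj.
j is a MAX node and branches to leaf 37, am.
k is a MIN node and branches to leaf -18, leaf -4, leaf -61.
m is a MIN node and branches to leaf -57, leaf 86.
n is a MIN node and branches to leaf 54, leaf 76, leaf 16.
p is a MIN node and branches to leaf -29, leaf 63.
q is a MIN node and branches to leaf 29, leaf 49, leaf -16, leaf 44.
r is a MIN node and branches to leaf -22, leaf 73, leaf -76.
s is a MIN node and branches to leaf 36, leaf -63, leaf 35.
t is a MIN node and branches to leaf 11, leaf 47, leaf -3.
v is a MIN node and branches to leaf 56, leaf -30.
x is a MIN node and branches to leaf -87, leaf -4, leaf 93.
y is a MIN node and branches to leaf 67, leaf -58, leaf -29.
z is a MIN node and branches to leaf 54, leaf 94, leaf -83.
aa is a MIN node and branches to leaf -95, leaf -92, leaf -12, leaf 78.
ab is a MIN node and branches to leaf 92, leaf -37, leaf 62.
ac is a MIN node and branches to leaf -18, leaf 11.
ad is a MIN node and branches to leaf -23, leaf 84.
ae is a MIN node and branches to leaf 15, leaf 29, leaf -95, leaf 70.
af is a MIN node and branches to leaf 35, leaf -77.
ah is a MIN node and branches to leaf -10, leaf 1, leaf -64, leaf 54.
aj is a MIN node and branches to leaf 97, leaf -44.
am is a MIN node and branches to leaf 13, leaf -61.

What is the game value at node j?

am (MIN): min(13, -61) = -61
j (MAX): max(37, -61) = 37

37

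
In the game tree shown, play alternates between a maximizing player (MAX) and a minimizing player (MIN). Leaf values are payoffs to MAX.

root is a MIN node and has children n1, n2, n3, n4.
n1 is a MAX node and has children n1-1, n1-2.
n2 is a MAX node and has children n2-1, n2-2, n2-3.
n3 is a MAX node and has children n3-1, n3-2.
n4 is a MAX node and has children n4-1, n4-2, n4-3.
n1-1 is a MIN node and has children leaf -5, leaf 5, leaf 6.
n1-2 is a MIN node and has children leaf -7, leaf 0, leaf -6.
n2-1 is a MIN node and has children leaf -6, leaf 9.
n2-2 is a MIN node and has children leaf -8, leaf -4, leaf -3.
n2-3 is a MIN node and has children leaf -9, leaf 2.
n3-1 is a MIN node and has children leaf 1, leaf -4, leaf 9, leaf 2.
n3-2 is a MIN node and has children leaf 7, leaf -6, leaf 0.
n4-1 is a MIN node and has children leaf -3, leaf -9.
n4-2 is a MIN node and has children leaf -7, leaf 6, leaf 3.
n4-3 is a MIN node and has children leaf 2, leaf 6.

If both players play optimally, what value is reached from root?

n1-1 (MIN): min(-5, 5, 6) = -5
n1-2 (MIN): min(-7, 0, -6) = -7
n1 (MAX): max(-5, -7) = -5
n2-1 (MIN): min(-6, 9) = -6
n2-2 (MIN): min(-8, -4, -3) = -8
n2-3 (MIN): min(-9, 2) = -9
n2 (MAX): max(-6, -8, -9) = -6
n3-1 (MIN): min(1, -4, 9, 2) = -4
n3-2 (MIN): min(7, -6, 0) = -6
n3 (MAX): max(-4, -6) = -4
n4-1 (MIN): min(-3, -9) = -9
n4-2 (MIN): min(-7, 6, 3) = -7
n4-3 (MIN): min(2, 6) = 2
n4 (MAX): max(-9, -7, 2) = 2
root (MIN): min(-5, -6, -4, 2) = -6

-6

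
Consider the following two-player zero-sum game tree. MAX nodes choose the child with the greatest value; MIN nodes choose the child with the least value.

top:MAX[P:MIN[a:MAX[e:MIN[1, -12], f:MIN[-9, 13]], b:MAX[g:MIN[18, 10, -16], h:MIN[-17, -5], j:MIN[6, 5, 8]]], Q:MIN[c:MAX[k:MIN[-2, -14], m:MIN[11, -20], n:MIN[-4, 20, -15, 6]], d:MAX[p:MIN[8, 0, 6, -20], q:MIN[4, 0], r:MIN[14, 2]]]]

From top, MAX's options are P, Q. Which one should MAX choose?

e (MIN): min(1, -12) = -12
f (MIN): min(-9, 13) = -9
a (MAX): max(-12, -9) = -9
g (MIN): min(18, 10, -16) = -16
h (MIN): min(-17, -5) = -17
j (MIN): min(6, 5, 8) = 5
b (MAX): max(-16, -17, 5) = 5
P (MIN): min(-9, 5) = -9
k (MIN): min(-2, -14) = -14
m (MIN): min(11, -20) = -20
n (MIN): min(-4, 20, -15, 6) = -15
c (MAX): max(-14, -20, -15) = -14
p (MIN): min(8, 0, 6, -20) = -20
q (MIN): min(4, 0) = 0
r (MIN): min(14, 2) = 2
d (MAX): max(-20, 0, 2) = 2
Q (MIN): min(-14, 2) = -14
top (MAX): max(-9, -14) = -9
MAX at top wants the highest of {P=-9, Q=-14}, so chooses P.

P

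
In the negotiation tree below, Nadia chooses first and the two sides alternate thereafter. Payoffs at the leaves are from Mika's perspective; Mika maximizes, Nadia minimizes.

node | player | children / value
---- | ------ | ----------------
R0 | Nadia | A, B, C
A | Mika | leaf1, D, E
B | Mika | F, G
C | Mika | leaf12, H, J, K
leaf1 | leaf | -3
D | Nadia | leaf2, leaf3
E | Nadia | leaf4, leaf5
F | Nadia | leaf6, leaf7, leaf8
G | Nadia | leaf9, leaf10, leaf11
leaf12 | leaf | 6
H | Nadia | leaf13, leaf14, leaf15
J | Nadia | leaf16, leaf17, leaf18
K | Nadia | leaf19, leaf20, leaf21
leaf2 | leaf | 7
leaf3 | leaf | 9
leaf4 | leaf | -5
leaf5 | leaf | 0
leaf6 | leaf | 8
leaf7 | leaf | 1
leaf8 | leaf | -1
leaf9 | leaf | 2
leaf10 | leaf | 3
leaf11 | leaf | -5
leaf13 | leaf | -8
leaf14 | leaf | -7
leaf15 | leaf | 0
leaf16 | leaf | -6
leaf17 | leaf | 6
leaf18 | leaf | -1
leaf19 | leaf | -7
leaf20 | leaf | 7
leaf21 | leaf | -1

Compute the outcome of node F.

-1

F (Nadia): min(8, 1, -1) = -1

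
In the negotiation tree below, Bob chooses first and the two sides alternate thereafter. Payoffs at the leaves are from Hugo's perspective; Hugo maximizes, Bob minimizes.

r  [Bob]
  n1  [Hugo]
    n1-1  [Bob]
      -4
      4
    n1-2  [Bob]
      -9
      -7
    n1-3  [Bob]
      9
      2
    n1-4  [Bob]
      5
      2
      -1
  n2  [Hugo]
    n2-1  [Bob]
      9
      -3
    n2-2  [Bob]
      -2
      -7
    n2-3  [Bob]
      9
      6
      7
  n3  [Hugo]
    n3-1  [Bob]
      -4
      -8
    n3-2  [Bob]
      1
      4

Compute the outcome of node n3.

1

n3-1 (Bob): min(-4, -8) = -8
n3-2 (Bob): min(1, 4) = 1
n3 (Hugo): max(-8, 1) = 1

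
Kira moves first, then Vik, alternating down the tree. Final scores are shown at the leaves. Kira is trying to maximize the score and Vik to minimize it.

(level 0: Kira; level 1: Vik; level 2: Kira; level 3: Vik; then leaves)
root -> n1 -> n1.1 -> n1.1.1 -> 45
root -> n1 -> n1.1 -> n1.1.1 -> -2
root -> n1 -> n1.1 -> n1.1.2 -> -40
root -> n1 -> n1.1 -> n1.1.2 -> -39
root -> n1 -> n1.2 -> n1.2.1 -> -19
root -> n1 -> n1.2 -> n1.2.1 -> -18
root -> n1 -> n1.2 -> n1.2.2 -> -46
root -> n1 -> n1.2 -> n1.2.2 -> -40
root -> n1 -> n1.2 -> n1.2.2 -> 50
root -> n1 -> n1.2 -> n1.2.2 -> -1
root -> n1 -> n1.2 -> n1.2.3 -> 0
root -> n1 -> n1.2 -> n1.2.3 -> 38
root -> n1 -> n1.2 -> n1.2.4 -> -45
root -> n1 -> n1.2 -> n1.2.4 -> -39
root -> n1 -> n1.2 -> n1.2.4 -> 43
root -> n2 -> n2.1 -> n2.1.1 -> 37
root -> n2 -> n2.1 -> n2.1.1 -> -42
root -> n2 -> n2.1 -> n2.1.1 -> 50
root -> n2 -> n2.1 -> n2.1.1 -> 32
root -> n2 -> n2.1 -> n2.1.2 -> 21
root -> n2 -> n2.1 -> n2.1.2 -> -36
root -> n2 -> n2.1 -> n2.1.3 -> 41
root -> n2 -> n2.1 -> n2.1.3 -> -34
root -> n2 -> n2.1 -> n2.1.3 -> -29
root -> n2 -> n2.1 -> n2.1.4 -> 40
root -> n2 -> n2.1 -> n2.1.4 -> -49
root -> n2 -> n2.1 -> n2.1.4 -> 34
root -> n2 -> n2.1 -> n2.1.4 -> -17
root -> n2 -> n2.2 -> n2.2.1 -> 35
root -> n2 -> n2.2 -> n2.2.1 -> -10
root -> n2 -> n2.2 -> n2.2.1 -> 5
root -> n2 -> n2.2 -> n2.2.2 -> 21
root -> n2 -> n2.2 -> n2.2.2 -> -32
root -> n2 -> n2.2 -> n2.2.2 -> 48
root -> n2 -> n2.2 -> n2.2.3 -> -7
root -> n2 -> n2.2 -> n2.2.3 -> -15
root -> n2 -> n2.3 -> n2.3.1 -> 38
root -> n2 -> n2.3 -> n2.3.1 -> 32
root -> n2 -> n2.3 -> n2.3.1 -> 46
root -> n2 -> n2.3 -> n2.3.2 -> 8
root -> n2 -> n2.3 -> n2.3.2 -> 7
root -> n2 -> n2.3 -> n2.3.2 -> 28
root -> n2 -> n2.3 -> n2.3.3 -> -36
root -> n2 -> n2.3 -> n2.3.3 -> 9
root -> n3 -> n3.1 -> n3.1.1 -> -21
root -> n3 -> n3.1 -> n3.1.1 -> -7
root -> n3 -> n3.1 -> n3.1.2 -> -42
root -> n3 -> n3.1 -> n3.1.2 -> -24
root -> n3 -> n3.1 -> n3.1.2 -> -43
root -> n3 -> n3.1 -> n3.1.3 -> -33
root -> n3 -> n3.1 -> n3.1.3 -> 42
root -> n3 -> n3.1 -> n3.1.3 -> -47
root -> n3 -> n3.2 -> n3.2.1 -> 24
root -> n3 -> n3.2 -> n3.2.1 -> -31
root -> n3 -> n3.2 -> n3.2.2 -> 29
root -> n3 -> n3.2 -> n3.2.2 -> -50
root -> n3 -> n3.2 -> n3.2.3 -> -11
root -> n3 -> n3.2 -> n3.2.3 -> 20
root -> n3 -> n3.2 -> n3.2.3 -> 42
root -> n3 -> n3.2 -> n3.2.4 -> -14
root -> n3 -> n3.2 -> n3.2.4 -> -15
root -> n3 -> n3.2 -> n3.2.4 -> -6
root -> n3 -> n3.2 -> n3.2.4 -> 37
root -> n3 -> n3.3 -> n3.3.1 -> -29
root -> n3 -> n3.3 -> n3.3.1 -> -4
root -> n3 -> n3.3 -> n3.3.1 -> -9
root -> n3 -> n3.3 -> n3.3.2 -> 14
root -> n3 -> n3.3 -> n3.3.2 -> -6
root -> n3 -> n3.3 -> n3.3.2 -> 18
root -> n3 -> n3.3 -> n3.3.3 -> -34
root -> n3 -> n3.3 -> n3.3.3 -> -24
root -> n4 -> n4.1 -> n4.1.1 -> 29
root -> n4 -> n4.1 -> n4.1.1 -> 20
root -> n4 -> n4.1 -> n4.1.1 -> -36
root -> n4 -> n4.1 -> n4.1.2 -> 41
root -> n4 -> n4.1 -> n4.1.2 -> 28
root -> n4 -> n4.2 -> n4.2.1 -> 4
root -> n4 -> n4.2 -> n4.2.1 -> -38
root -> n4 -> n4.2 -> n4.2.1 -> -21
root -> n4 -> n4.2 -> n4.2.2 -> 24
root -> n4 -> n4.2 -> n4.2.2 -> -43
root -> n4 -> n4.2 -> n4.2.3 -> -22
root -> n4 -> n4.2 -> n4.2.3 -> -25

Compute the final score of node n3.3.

-6

n3.3.1 (Vik): min(-29, -4, -9) = -29
n3.3.2 (Vik): min(14, -6, 18) = -6
n3.3.3 (Vik): min(-34, -24) = -34
n3.3 (Kira): max(-29, -6, -34) = -6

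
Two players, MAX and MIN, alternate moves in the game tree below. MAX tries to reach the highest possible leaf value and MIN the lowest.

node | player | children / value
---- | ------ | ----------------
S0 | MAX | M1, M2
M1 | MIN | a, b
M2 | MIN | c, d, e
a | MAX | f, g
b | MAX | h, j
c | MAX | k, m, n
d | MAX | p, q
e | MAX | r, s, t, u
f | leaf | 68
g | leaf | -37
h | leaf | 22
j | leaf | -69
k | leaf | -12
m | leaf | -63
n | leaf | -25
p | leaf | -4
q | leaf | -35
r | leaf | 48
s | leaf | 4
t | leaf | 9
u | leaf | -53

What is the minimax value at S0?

a (MAX): max(68, -37) = 68
b (MAX): max(22, -69) = 22
M1 (MIN): min(68, 22) = 22
c (MAX): max(-12, -63, -25) = -12
d (MAX): max(-4, -35) = -4
e (MAX): max(48, 4, 9, -53) = 48
M2 (MIN): min(-12, -4, 48) = -12
S0 (MAX): max(22, -12) = 22

22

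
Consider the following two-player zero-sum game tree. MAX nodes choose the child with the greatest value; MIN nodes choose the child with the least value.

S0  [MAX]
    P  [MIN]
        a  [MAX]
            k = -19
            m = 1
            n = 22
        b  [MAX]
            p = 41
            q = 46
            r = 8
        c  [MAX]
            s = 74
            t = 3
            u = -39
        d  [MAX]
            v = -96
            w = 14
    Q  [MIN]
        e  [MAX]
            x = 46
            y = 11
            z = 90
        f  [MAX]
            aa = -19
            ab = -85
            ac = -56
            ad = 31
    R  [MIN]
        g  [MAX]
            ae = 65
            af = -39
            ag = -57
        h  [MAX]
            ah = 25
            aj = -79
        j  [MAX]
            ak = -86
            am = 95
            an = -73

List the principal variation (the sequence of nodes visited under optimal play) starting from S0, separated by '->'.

a (MAX): max(-19, 1, 22) = 22
b (MAX): max(41, 46, 8) = 46
c (MAX): max(74, 3, -39) = 74
d (MAX): max(-96, 14) = 14
P (MIN): min(22, 46, 74, 14) = 14
e (MAX): max(46, 11, 90) = 90
f (MAX): max(-19, -85, -56, 31) = 31
Q (MIN): min(90, 31) = 31
g (MAX): max(65, -39, -57) = 65
h (MAX): max(25, -79) = 25
j (MAX): max(-86, 95, -73) = 95
R (MIN): min(65, 25, 95) = 25
S0 (MAX): max(14, 31, 25) = 31
At S0, MAX picks Q (highest: 31).
At Q, MIN picks f (lowest: 31).
At f, MAX picks ad (highest: 31).
Terminal value 31.

S0 -> Q -> f -> ad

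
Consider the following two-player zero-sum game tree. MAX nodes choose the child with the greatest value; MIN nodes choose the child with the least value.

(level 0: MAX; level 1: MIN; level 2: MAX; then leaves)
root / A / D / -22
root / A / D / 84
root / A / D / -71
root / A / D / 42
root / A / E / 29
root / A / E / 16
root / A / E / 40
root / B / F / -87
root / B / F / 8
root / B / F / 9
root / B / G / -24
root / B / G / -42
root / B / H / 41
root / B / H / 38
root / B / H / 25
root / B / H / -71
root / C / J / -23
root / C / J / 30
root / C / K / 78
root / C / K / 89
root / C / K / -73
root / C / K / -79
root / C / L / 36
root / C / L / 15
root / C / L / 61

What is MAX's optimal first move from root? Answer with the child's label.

D (MAX): max(-22, 84, -71, 42) = 84
E (MAX): max(29, 16, 40) = 40
A (MIN): min(84, 40) = 40
F (MAX): max(-87, 8, 9) = 9
G (MAX): max(-24, -42) = -24
H (MAX): max(41, 38, 25, -71) = 41
B (MIN): min(9, -24, 41) = -24
J (MAX): max(-23, 30) = 30
K (MAX): max(78, 89, -73, -79) = 89
L (MAX): max(36, 15, 61) = 61
C (MIN): min(30, 89, 61) = 30
root (MAX): max(40, -24, 30) = 40
MAX at root wants the highest of {A=40, B=-24, C=30}, so chooses A.

A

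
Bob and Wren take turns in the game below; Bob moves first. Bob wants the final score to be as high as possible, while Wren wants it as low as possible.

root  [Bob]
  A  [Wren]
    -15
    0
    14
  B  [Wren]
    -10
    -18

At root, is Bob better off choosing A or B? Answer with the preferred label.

A (Wren): min(-15, 0, 14) = -15
B (Wren): min(-10, -18) = -18
Bob prefers the higher value; A=-15, B=-18. A is better since -15 > -18.

A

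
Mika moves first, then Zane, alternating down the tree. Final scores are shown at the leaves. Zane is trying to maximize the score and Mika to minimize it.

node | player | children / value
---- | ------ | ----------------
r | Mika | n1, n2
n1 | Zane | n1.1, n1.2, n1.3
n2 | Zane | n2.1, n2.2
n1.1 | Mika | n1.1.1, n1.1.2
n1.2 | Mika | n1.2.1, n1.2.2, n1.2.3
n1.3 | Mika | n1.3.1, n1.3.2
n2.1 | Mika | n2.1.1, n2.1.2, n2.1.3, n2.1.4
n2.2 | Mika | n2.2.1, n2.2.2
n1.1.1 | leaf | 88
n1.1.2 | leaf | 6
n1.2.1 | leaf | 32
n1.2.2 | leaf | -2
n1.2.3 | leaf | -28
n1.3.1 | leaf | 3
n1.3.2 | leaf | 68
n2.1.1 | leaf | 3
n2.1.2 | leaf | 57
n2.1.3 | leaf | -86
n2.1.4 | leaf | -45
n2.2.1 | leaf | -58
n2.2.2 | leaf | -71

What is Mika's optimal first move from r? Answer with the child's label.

n2

n1.1 (Mika): min(88, 6) = 6
n1.2 (Mika): min(32, -2, -28) = -28
n1.3 (Mika): min(3, 68) = 3
n1 (Zane): max(6, -28, 3) = 6
n2.1 (Mika): min(3, 57, -86, -45) = -86
n2.2 (Mika): min(-58, -71) = -71
n2 (Zane): max(-86, -71) = -71
r (Mika): min(6, -71) = -71
Mika at r wants the lowest of {n1=6, n2=-71}, so chooses n2.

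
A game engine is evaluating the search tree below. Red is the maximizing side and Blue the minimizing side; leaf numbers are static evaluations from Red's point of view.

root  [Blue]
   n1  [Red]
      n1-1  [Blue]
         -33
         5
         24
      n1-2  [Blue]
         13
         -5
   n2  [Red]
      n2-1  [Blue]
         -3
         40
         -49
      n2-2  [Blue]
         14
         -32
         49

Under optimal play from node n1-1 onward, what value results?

n1-1 (Blue): min(-33, 5, 24) = -33

-33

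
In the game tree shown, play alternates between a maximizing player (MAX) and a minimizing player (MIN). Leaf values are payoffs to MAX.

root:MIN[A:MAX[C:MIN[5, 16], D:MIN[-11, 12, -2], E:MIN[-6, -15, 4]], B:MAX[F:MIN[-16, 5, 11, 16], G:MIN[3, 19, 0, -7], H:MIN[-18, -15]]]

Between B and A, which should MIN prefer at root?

B

F (MIN): min(-16, 5, 11, 16) = -16
G (MIN): min(3, 19, 0, -7) = -7
H (MIN): min(-18, -15) = -18
B (MAX): max(-16, -7, -18) = -7
C (MIN): min(5, 16) = 5
D (MIN): min(-11, 12, -2) = -11
E (MIN): min(-6, -15, 4) = -15
A (MAX): max(5, -11, -15) = 5
MIN prefers the lower value; B=-7, A=5. B is better since -7 < 5.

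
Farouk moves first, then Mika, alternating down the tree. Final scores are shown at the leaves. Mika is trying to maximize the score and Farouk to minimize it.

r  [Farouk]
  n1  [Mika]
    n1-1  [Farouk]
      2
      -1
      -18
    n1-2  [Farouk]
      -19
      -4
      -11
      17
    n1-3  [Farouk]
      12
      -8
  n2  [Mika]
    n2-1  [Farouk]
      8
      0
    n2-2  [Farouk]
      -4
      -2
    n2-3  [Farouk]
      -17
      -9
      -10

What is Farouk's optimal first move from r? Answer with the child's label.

n1-1 (Farouk): min(2, -1, -18) = -18
n1-2 (Farouk): min(-19, -4, -11, 17) = -19
n1-3 (Farouk): min(12, -8) = -8
n1 (Mika): max(-18, -19, -8) = -8
n2-1 (Farouk): min(8, 0) = 0
n2-2 (Farouk): min(-4, -2) = -4
n2-3 (Farouk): min(-17, -9, -10) = -17
n2 (Mika): max(0, -4, -17) = 0
r (Farouk): min(-8, 0) = -8
Farouk at r wants the lowest of {n1=-8, n2=0}, so chooses n1.

n1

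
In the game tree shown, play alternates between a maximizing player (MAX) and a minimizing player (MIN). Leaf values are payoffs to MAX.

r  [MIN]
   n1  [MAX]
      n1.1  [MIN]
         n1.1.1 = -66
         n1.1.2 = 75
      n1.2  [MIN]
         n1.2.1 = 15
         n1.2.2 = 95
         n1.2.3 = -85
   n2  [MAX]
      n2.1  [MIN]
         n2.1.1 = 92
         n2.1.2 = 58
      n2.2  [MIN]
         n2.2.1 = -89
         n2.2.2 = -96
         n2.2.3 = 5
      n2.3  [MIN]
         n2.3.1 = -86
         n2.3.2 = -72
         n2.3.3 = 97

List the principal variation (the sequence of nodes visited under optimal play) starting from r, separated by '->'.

r -> n1 -> n1.1 -> n1.1.1

n1.1 (MIN): min(-66, 75) = -66
n1.2 (MIN): min(15, 95, -85) = -85
n1 (MAX): max(-66, -85) = -66
n2.1 (MIN): min(92, 58) = 58
n2.2 (MIN): min(-89, -96, 5) = -96
n2.3 (MIN): min(-86, -72, 97) = -86
n2 (MAX): max(58, -96, -86) = 58
r (MIN): min(-66, 58) = -66
At r, MIN picks n1 (lowest: -66).
At n1, MAX picks n1.1 (highest: -66).
At n1.1, MIN picks n1.1.1 (lowest: -66).
Terminal value -66.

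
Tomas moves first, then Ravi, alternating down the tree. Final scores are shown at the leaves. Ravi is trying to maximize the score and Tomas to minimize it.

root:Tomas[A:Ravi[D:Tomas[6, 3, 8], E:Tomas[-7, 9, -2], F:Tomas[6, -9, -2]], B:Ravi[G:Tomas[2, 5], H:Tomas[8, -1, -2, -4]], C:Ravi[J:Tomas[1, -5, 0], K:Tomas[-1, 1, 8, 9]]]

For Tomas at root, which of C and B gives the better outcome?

C

J (Tomas): min(1, -5, 0) = -5
K (Tomas): min(-1, 1, 8, 9) = -1
C (Ravi): max(-5, -1) = -1
G (Tomas): min(2, 5) = 2
H (Tomas): min(8, -1, -2, -4) = -4
B (Ravi): max(2, -4) = 2
Tomas prefers the lower value; C=-1, B=2. C is better since -1 < 2.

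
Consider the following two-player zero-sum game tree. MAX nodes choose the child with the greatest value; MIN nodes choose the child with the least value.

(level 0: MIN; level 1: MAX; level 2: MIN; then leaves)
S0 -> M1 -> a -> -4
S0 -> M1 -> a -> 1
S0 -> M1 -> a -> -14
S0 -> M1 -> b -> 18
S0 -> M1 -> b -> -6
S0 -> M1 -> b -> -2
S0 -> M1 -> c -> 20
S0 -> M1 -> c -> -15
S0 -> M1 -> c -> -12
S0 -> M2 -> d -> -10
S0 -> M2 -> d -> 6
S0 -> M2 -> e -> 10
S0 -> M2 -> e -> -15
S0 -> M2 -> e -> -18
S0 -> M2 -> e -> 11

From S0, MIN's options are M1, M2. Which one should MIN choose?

a (MIN): min(-4, 1, -14) = -14
b (MIN): min(18, -6, -2) = -6
c (MIN): min(20, -15, -12) = -15
M1 (MAX): max(-14, -6, -15) = -6
d (MIN): min(-10, 6) = -10
e (MIN): min(10, -15, -18, 11) = -18
M2 (MAX): max(-10, -18) = -10
S0 (MIN): min(-6, -10) = -10
MIN at S0 wants the lowest of {M1=-6, M2=-10}, so chooses M2.

M2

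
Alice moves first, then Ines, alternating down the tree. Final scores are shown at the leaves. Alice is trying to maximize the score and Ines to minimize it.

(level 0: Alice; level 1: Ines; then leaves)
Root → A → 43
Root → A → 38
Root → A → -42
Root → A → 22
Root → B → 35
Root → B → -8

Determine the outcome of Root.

A (Ines): min(43, 38, -42, 22) = -42
B (Ines): min(35, -8) = -8
Root (Alice): max(-42, -8) = -8

-8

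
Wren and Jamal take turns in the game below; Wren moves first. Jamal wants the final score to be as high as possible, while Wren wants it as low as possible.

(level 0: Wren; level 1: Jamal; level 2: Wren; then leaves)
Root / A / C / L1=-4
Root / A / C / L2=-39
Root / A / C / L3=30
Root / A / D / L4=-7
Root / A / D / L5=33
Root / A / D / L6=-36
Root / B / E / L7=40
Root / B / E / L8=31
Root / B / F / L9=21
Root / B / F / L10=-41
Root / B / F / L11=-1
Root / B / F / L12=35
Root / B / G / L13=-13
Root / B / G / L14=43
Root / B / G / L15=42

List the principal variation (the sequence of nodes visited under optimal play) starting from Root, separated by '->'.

C (Wren): min(-4, -39, 30) = -39
D (Wren): min(-7, 33, -36) = -36
A (Jamal): max(-39, -36) = -36
E (Wren): min(40, 31) = 31
F (Wren): min(21, -41, -1, 35) = -41
G (Wren): min(-13, 43, 42) = -13
B (Jamal): max(31, -41, -13) = 31
Root (Wren): min(-36, 31) = -36
At Root, Wren picks A (lowest: -36).
At A, Jamal picks D (highest: -36).
At D, Wren picks L6 (lowest: -36).
Terminal value -36.

Root -> A -> D -> L6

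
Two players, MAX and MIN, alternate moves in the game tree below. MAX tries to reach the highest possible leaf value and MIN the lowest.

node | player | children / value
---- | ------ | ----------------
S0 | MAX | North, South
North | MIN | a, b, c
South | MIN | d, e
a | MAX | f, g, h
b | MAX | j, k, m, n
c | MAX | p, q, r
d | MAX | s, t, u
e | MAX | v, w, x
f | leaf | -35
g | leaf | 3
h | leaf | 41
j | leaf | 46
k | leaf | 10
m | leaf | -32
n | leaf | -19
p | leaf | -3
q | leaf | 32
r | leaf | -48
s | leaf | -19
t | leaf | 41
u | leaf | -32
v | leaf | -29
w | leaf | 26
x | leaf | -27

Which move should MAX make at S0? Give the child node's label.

a (MAX): max(-35, 3, 41) = 41
b (MAX): max(46, 10, -32, -19) = 46
c (MAX): max(-3, 32, -48) = 32
North (MIN): min(41, 46, 32) = 32
d (MAX): max(-19, 41, -32) = 41
e (MAX): max(-29, 26, -27) = 26
South (MIN): min(41, 26) = 26
S0 (MAX): max(32, 26) = 32
MAX at S0 wants the highest of {North=32, South=26}, so chooses North.

North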